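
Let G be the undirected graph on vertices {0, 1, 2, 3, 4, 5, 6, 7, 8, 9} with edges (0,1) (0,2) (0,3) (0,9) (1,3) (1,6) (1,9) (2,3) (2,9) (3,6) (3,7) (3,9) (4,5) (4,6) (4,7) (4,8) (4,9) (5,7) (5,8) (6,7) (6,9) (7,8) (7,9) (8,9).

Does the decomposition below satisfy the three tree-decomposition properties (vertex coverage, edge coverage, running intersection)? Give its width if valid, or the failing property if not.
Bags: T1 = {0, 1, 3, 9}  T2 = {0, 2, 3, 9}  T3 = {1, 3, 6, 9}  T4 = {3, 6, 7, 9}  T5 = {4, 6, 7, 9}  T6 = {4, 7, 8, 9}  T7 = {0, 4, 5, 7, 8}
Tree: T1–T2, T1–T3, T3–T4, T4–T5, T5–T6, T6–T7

A tree decomposition must satisfy three properties: every vertex lies in some bag; for every edge, both endpoints lie together in some bag; and for every vertex, the bags containing it form a connected subtree. Here bags containing vertex 0 are not connected in the tree, so the decomposition is invalid.

No — bags containing vertex 0 are not connected in the tree.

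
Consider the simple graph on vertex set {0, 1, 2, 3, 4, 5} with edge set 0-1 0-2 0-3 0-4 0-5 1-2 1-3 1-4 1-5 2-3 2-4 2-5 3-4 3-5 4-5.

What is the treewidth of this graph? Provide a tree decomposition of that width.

Treewidth 5.
Bags: B1 = {0, 1, 2, 3, 4, 5}
Tree: (single bag)

With just one bag of size 6, the width is 6 − 1 = 5, so tw(G) ≤ 5. Conversely, {0, 1, 2, 3, 4, 5} is a clique of size 6, and the vertices of any clique must share a bag in every tree decomposition; so some bag has ≥ 6 vertices and tw(G) ≥ 5. The upper and lower bounds meet at 5, so that is the treewidth.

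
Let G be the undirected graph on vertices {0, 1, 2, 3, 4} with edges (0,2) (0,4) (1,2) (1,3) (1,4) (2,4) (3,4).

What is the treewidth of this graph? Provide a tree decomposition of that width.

Treewidth 2.
One such decomposition:
Bags: B1 = {0, 2, 4}  B2 = {1, 2, 4}  B3 = {1, 3, 4}
Tree: B1–B2, B2–B3

Each bag holds 3 vertices, so the decomposition has width 2, which upper-bounds the treewidth. On the other hand G contains the 3-clique {0, 2, 4}. A clique must lie in a single bag of any decomposition, so no decomposition can have width below 2. Hence tw(G) = 2 exactly.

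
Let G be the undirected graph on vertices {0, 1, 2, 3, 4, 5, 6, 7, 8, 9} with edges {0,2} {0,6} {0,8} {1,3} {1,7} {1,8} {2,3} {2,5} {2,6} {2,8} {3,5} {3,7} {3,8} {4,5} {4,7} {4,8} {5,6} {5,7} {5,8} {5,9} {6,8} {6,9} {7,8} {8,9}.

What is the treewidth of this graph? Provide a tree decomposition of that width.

Every bag has size at most 4, so the width is 4 − 1 = 3 and tw(G) ≤ 3. On the other hand G contains the 4-clique {0, 2, 6, 8}. A clique must lie in a single bag of any decomposition, so no decomposition can have width below 3. Hence tw(G) = 3 exactly.

Treewidth 3.
One such decomposition:
Bags: B1 = {3, 5, 7, 8}  B2 = {1, 3, 7, 8}  B3 = {2, 3, 5, 8}  B4 = {2, 5, 6, 8}  B5 = {4, 5, 7, 8}  B6 = {0, 2, 6, 8}  B7 = {5, 6, 8, 9}
Tree: B1–B2, B1–B3, B3–B4, B1–B5, B4–B6, B4–B7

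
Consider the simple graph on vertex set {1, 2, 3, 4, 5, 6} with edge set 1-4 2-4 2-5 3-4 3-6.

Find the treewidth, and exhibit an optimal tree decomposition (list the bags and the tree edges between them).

The largest bag has 2 vertices, giving width 1; this decomposition certifies tw(G) ≤ 1. G has an edge, so its treewidth is at least 1. Combining the bounds, tw(G) = 1.

Treewidth 1.
Bags: B1 = {3, 4}  B2 = {1, 4}  B3 = {3, 6}  B4 = {2, 4}  B5 = {2, 5}
Tree: B1–B2, B1–B3, B1–B4, B4–B5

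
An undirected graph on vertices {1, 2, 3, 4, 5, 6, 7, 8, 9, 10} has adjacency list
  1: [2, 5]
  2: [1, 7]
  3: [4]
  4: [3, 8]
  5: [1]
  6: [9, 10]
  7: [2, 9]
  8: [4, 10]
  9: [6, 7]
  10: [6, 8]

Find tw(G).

A width-1 tree decomposition is:
Bags: B1 = {1, 5}  B2 = {1, 2}  B3 = {2, 7}  B4 = {7, 9}  B5 = {6, 9}  B6 = {6, 10}  B7 = {8, 10}  B8 = {4, 8}  B9 = {3, 4}
Tree: B1–B2, B2–B3, B3–B4, B4–B5, B5–B6, B6–B7, B7–B8, B8–B9
The largest bag has 2 vertices, giving width 1; this decomposition certifies tw(G) ≤ 1. G has an edge, so its treewidth is at least 1. Hence tw(G) = 1 exactly.

1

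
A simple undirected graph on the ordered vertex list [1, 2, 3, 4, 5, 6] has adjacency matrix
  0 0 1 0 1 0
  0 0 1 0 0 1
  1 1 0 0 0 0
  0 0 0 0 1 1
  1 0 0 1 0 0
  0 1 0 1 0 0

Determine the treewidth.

A width-2 tree decomposition is:
Bags: B1 = {1, 2, 3}  B2 = {1, 2, 5}  B3 = {2, 4, 5}  B4 = {2, 4, 6}
Tree: B1–B2, B2–B3, B3–B4
Every bag has size at most 3, so the width is 3 − 1 = 2 and tw(G) ≤ 2. The edges 2–3–1–5–4–6–2 form a cycle, so G is not a tree and its treewidth is at least 2. Therefore the treewidth is 2.

2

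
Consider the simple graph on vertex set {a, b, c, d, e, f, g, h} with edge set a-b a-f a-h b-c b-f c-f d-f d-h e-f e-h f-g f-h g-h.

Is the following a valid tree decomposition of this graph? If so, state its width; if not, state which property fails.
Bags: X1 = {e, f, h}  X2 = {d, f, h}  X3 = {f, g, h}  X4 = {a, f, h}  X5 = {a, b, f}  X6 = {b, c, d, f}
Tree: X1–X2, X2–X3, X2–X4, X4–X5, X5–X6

No — bags containing vertex d are not connected in the tree.

A tree decomposition must satisfy three properties: every vertex lies in some bag; for every edge, both endpoints lie together in some bag; and for every vertex, the bags containing it form a connected subtree. Here bags containing vertex d are not connected in the tree, so the decomposition is invalid.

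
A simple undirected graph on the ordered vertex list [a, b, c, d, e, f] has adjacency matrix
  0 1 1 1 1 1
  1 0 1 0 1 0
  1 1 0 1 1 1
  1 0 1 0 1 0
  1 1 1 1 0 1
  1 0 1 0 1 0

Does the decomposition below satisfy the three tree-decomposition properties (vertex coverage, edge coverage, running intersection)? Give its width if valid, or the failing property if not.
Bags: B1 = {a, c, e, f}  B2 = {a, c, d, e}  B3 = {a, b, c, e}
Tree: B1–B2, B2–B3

Yes; width 3.

Every vertex of G appears in some bag (union = {a, b, c, d, e, f}); every edge is covered by a bag; and for each vertex v the set of bags containing v is connected in the bag tree. The decomposition is therefore valid. The largest bag has 4 vertices, so the width is 3.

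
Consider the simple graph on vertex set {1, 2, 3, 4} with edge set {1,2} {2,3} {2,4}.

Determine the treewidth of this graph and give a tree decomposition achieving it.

Every bag has size at most 2, so the width is 2 − 1 = 1 and tw(G) ≤ 1. Any graph with an edge has treewidth ≥ 1, and G has the edge 1–2. Hence tw(G) = 1 exactly.

Treewidth 1.
One optimal decomposition is:
Bags: B1 = {1, 2}  B2 = {2, 4}  B3 = {2, 3}
Tree: B1–B2, B2–B3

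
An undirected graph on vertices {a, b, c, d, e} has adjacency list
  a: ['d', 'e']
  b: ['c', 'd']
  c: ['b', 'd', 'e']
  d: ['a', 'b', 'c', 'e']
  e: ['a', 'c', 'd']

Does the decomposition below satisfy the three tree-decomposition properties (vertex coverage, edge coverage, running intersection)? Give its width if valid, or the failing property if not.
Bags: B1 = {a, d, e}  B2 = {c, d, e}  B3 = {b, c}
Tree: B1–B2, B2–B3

No — edge (d,b) lies in no bag.

A tree decomposition must satisfy three properties: every vertex lies in some bag; for every edge, both endpoints lie together in some bag; and for every vertex, the bags containing it form a connected subtree. Here edge (d,b) lies in no bag, so the decomposition is invalid.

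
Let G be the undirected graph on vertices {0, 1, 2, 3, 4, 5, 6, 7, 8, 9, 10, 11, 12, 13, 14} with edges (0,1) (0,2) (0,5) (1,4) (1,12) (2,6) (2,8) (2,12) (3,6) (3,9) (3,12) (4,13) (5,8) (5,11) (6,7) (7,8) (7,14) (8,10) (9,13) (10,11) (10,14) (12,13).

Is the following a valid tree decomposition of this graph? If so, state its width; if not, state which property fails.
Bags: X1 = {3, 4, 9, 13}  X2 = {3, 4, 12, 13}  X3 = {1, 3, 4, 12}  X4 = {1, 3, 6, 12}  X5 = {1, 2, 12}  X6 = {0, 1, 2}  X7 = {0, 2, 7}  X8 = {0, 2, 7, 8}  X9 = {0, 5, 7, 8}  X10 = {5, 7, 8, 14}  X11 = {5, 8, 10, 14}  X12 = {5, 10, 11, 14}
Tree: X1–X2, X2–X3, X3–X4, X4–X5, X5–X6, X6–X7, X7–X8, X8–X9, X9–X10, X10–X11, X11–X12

A tree decomposition must satisfy three properties: every vertex lies in some bag; for every edge, both endpoints lie together in some bag; and for every vertex, the bags containing it form a connected subtree. Here edge (6,2) lies in no bag, so the decomposition is invalid.

No — edge (6,2) lies in no bag.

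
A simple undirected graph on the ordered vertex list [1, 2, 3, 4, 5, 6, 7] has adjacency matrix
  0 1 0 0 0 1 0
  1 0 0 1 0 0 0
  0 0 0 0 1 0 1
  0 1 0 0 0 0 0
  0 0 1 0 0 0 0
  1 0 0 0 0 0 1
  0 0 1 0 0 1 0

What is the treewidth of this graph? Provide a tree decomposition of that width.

Treewidth 1.
Bags: B1 = {3, 5}  B2 = {3, 7}  B3 = {6, 7}  B4 = {1, 6}  B5 = {1, 2}  B6 = {2, 4}
Tree: B1–B2, B2–B3, B3–B4, B4–B5, B5–B6

The largest bag has 2 vertices, giving width 1; this decomposition certifies tw(G) ≤ 1. G has an edge, so its treewidth is at least 1. Hence tw(G) = 1 exactly.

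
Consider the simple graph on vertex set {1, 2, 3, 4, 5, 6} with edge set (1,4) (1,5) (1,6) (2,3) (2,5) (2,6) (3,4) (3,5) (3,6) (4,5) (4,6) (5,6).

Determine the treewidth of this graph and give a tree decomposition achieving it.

Treewidth 3.
One optimal decomposition is:
Bags: B1 = {3, 4, 5, 6}  B2 = {1, 4, 5, 6}  B3 = {2, 3, 5, 6}
Tree: B1–B2, B1–B3

Each bag holds 4 vertices, so the decomposition has width 3, which upper-bounds the treewidth. Conversely, {1, 4, 5, 6} is a clique of size 4, and the vertices of any clique must share a bag in every tree decomposition; so some bag has ≥ 4 vertices and tw(G) ≥ 3. Therefore the treewidth is 3.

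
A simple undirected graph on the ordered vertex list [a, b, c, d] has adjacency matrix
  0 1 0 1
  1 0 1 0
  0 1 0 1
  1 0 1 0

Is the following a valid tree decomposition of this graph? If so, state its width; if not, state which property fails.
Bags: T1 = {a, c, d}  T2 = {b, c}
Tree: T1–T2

No — edge (a,b) lies in no bag.

A tree decomposition must satisfy three properties: every vertex lies in some bag; for every edge, both endpoints lie together in some bag; and for every vertex, the bags containing it form a connected subtree. Here edge (a,b) lies in no bag, so the decomposition is invalid.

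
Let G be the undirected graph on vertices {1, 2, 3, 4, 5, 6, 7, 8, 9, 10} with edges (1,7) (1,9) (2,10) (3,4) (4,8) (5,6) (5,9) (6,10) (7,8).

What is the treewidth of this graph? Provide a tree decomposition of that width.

Every bag has size at most 2, so the width is 2 − 1 = 1 and tw(G) ≤ 1. G has an edge, so its treewidth is at least 1. Combining the bounds, tw(G) = 1.

Treewidth 1.
One such decomposition:
Bags: B1 = {3, 4}  B2 = {4, 8}  B3 = {7, 8}  B4 = {1, 7}  B5 = {1, 9}  B6 = {5, 9}  B7 = {5, 6}  B8 = {6, 10}  B9 = {2, 10}
Tree: B1–B2, B2–B3, B3–B4, B4–B5, B5–B6, B6–B7, B7–B8, B8–B9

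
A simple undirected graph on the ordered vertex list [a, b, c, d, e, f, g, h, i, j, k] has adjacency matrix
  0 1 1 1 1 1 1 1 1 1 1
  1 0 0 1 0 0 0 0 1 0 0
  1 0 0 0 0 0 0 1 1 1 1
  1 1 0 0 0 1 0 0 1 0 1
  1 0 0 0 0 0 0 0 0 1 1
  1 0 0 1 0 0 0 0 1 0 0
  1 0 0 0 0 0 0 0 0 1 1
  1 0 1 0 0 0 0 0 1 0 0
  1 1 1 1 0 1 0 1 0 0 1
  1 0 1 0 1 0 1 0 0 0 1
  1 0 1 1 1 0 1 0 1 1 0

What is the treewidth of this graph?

A width-3 tree decomposition is:
Bags: B1 = {a, c, i, k}  B2 = {a, c, j, k}  B3 = {a, g, j, k}  B4 = {a, d, i, k}  B5 = {a, d, f, i}  B6 = {a, b, d, i}  B7 = {a, e, j, k}  B8 = {a, c, h, i}
Tree: B1–B2, B2–B3, B1–B4, B4–B5, B5–B6, B3–B7, B1–B8
Every bag has size at most 4, so the width is 4 − 1 = 3 and tw(G) ≤ 3. For the lower bound, the 4 vertices {a, c, h, i} are pairwise adjacent, and any tree decomposition puts a clique entirely inside one bag — forcing width ≥ 3. Combining the bounds, tw(G) = 3.

3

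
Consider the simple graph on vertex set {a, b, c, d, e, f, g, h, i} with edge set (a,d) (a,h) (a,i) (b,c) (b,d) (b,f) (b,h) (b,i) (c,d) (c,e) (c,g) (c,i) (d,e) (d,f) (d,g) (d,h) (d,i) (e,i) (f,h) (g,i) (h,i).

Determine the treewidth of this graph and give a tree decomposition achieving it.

The largest bag has 4 vertices, giving width 3; this decomposition certifies tw(G) ≤ 3. For the lower bound, the 4 vertices {b, d, f, h} are pairwise adjacent, and any tree decomposition puts a clique entirely inside one bag — forcing width ≥ 3. Combining the bounds, tw(G) = 3.

Treewidth 3.
One optimal decomposition is:
Bags: B1 = {b, d, h, i}  B2 = {b, d, f, h}  B3 = {b, c, d, i}  B4 = {c, d, g, i}  B5 = {a, d, h, i}  B6 = {c, d, e, i}
Tree: B1–B2, B1–B3, B3–B4, B1–B5, B3–B6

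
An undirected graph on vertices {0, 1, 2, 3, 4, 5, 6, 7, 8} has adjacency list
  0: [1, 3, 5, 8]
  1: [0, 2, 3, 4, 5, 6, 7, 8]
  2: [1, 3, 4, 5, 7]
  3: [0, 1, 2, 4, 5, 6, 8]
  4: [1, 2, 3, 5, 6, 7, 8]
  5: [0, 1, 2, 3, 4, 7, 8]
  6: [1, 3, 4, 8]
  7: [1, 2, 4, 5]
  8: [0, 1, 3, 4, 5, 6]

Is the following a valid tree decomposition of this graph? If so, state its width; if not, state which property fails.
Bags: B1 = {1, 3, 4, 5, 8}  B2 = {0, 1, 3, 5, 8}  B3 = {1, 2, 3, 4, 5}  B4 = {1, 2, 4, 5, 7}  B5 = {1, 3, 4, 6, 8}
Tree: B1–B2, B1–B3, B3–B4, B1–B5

Yes; width 4.

Vertex coverage: the bags together contain {0, 1, 2, 3, 4, 5, 6, 7, 8}, the full vertex set. Edge coverage: each edge of G has both endpoints in at least one bag. Running intersection: for every vertex, the bags containing it form a connected subtree. All three properties hold, so this is a valid tree decomposition of width max|bag| − 1 = 4, and hence tw(G) ≤ 4.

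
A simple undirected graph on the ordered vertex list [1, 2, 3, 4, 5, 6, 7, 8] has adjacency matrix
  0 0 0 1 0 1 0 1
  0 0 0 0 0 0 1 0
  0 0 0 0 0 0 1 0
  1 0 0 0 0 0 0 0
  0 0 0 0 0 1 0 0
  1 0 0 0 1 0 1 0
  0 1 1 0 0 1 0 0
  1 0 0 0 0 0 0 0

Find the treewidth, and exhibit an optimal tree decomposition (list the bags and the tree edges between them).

Treewidth 1.
One optimal decomposition is:
Bags: B1 = {1, 6}  B2 = {6, 7}  B3 = {1, 8}  B4 = {5, 6}  B5 = {2, 7}  B6 = {1, 4}  B7 = {3, 7}
Tree: B1–B2, B1–B3, B2–B4, B2–B5, B3–B6, B5–B7

Every bag has size at most 2, so the width is 2 − 1 = 1 and tw(G) ≤ 1. Since G has at least one edge (e.g. 6–1), it is not an edgeless graph, so tw(G) ≥ 1. Therefore the treewidth is 1.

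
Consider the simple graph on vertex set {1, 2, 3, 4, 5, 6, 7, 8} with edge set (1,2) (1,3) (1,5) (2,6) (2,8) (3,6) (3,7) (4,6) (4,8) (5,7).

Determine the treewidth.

A width-2 tree decomposition is:
Bags: B1 = {4, 6, 8}  B2 = {2, 6, 8}  B3 = {2, 3, 6}  B4 = {1, 2, 3}  B5 = {1, 3, 7}  B6 = {1, 5, 7}
Tree: B1–B2, B2–B3, B3–B4, B4–B5, B5–B6
Every bag has size at most 3, so the width is 3 − 1 = 2 and tw(G) ≤ 2. For the lower bound, G contains the cycle 4–8–2–6–4, so G is not a forest; only forests have treewidth ≤ 1, hence tw(G) ≥ 2. Hence tw(G) = 2 exactly.

2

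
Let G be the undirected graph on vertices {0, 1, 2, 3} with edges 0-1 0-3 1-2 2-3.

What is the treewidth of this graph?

A width-2 tree decomposition is:
Bags: B1 = {0, 1, 3}  B2 = {1, 2, 3}
Tree: B1–B2
Each bag holds 3 vertices, so the decomposition has width 2, which upper-bounds the treewidth. The edges 3–0–1–2–3 form a cycle, so G is not a tree and its treewidth is at least 2. Hence tw(G) = 2 exactly.

2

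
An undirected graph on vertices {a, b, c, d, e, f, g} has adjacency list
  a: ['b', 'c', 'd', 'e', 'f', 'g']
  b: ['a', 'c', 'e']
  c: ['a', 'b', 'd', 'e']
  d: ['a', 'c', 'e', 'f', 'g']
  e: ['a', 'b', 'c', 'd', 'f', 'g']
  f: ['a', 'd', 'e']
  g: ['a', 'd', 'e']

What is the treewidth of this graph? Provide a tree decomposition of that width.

Treewidth 3.
Bags: B1 = {a, b, c, e}  B2 = {a, c, d, e}  B3 = {a, d, e, g}  B4 = {a, d, e, f}
Tree: B1–B2, B2–B3, B3–B4

Every bag has size at most 4, so the width is 4 − 1 = 3 and tw(G) ≤ 3. On the other hand G contains the 4-clique {a, d, e, g}. A clique must lie in a single bag of any decomposition, so no decomposition can have width below 3. Combining the bounds, tw(G) = 3.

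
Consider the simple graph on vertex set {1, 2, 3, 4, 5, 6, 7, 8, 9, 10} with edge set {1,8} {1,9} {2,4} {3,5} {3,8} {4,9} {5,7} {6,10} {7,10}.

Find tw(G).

A width-1 tree decomposition is:
Bags: B1 = {6, 10}  B2 = {7, 10}  B3 = {5, 7}  B4 = {3, 5}  B5 = {3, 8}  B6 = {1, 8}  B7 = {1, 9}  B8 = {4, 9}  B9 = {2, 4}
Tree: B1–B2, B2–B3, B3–B4, B4–B5, B5–B6, B6–B7, B7–B8, B8–B9
Every bag has size at most 2, so the width is 2 − 1 = 1 and tw(G) ≤ 1. Any graph with an edge has treewidth ≥ 1, and G has the edge 6–10. The upper and lower bounds meet at 1, so that is the treewidth.

1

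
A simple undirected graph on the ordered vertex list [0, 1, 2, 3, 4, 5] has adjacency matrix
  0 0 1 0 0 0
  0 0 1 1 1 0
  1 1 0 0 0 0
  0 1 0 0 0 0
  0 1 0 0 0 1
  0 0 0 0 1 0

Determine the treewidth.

A width-1 tree decomposition is:
Bags: B1 = {1, 2}  B2 = {1, 4}  B3 = {0, 2}  B4 = {1, 3}  B5 = {4, 5}
Tree: B1–B2, B1–B3, B2–B4, B2–B5
Every bag has size at most 2, so the width is 2 − 1 = 1 and tw(G) ≤ 1. Since G has at least one edge (e.g. 1–2), it is not an edgeless graph, so tw(G) ≥ 1. The upper and lower bounds meet at 1, so that is the treewidth.

1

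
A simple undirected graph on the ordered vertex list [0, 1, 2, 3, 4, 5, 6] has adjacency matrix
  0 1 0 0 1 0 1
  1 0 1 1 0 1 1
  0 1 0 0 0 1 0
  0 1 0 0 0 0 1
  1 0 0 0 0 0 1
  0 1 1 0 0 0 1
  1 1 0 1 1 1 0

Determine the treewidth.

A width-2 tree decomposition is:
Bags: B1 = {1, 3, 6}  B2 = {0, 1, 6}  B3 = {0, 4, 6}  B4 = {1, 5, 6}  B5 = {1, 2, 5}
Tree: B1–B2, B2–B3, B1–B4, B4–B5
Each bag holds 3 vertices, so the decomposition has width 2, which upper-bounds the treewidth. On the other hand G contains the 3-clique {1, 2, 5}. A clique must lie in a single bag of any decomposition, so no decomposition can have width below 2. Hence tw(G) = 2 exactly.

2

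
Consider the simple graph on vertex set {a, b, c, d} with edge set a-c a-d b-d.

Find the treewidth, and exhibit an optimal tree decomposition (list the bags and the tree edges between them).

Treewidth 1.
One such decomposition:
Bags: B1 = {a, c}  B2 = {a, d}  B3 = {b, d}
Tree: B1–B2, B2–B3

Every bag has size at most 2, so the width is 2 − 1 = 1 and tw(G) ≤ 1. G has an edge, so its treewidth is at least 1. Therefore the treewidth is 1.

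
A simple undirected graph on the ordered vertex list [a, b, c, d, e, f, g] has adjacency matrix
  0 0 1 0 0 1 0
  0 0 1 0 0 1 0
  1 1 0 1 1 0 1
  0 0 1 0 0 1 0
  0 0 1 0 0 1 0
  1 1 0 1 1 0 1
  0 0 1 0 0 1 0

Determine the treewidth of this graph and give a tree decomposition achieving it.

Each bag holds 3 vertices, so the decomposition has width 2, which upper-bounds the treewidth. Since f–b–c–d–f is a cycle in G, G is not acyclic. Forests are exactly the graphs of treewidth ≤ 1, so tw(G) ≥ 2. The upper and lower bounds meet at 2, so that is the treewidth.

Treewidth 2.
One such decomposition:
Bags: B1 = {b, c, f}  B2 = {c, d, f}  B3 = {a, c, f}  B4 = {c, f, g}  B5 = {c, e, f}
Tree: B1–B2, B2–B3, B3–B4, B4–B5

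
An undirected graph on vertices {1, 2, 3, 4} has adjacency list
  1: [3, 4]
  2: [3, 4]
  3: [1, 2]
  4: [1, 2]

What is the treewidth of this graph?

A width-2 tree decomposition is:
Bags: B1 = {1, 2, 4}  B2 = {1, 2, 3}
Tree: B1–B2
Every bag has size at most 3, so the width is 3 − 1 = 2 and tw(G) ≤ 2. The edges 1–4–2–3–1 form a cycle, so G is not a tree and its treewidth is at least 2. The upper and lower bounds meet at 2, so that is the treewidth.

2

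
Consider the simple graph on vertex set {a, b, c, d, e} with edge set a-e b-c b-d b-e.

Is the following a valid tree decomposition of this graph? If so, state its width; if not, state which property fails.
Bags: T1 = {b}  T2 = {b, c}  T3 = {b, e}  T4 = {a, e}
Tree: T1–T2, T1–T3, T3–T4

A tree decomposition must satisfy three properties: every vertex lies in some bag; for every edge, both endpoints lie together in some bag; and for every vertex, the bags containing it form a connected subtree. Here vertex d appears in no bag, so the decomposition is invalid.

No — vertex d appears in no bag.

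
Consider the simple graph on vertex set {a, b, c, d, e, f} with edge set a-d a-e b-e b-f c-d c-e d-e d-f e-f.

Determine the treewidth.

A width-2 tree decomposition is:
Bags: B1 = {c, d, e}  B2 = {d, e, f}  B3 = {a, d, e}  B4 = {b, e, f}
Tree: B1–B2, B2–B3, B2–B4
Every bag has size at most 3, so the width is 3 − 1 = 2 and tw(G) ≤ 2. For the lower bound, the 3 vertices {a, d, e} are pairwise adjacent, and any tree decomposition puts a clique entirely inside one bag — forcing width ≥ 2. Therefore the treewidth is 2.

2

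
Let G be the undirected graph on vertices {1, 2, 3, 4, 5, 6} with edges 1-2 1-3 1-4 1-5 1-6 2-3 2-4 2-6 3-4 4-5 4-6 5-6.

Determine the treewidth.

A width-3 tree decomposition is:
Bags: B1 = {1, 4, 5, 6}  B2 = {1, 2, 4, 6}  B3 = {1, 2, 3, 4}
Tree: B1–B2, B2–B3
Every bag has size at most 4, so the width is 4 − 1 = 3 and tw(G) ≤ 3. For the lower bound, the 4 vertices {1, 2, 3, 4} are pairwise adjacent, and any tree decomposition puts a clique entirely inside one bag — forcing width ≥ 3. Combining the bounds, tw(G) = 3.

3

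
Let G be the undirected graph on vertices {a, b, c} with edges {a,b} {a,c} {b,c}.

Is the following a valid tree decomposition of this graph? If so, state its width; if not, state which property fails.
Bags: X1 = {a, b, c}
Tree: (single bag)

Yes; width 2.

Every vertex of G appears in some bag (union = {a, b, c}); every edge is covered by a bag; and for each vertex v the set of bags containing v is connected in the bag tree. The decomposition is therefore valid. The largest bag has 3 vertices, so the width is 2.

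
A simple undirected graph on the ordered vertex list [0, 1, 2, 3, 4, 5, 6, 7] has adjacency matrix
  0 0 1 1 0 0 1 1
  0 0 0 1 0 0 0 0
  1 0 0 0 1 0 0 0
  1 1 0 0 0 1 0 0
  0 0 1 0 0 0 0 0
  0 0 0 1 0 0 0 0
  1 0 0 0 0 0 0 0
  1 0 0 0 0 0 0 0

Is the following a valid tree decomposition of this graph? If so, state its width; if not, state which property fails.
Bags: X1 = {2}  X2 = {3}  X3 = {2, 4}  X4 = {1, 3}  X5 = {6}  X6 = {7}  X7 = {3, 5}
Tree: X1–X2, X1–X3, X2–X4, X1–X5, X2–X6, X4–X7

No — vertex 0 appears in no bag.

A tree decomposition must satisfy three properties: every vertex lies in some bag; for every edge, both endpoints lie together in some bag; and for every vertex, the bags containing it form a connected subtree. Here vertex 0 appears in no bag, so the decomposition is invalid.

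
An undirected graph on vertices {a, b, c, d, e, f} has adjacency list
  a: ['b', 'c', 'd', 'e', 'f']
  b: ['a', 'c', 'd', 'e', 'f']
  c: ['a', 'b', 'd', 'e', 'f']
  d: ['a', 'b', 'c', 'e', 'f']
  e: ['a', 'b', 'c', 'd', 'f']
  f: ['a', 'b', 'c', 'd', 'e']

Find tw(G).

5

A width-5 tree decomposition is:
Bags: B1 = {a, b, c, d, e, f}
Tree: (single bag)
With just one bag of size 6, the width is 6 − 1 = 5, so tw(G) ≤ 5. For the lower bound, the 6 vertices {a, b, c, d, e, f} are pairwise adjacent, and any tree decomposition puts a clique entirely inside one bag — forcing width ≥ 5. Combining the bounds, tw(G) = 5.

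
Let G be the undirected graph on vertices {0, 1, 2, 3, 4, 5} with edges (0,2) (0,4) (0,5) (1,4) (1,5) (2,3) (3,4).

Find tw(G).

A width-2 tree decomposition is:
Bags: B1 = {1, 4, 5}  B2 = {0, 4, 5}  B3 = {0, 3, 4}  B4 = {0, 2, 3}
Tree: B1–B2, B2–B3, B3–B4
Each bag holds 3 vertices, so the decomposition has width 2, which upper-bounds the treewidth. The edges 1–5–0–4–1 form a cycle, so G is not a tree and its treewidth is at least 2. Therefore the treewidth is 2.

2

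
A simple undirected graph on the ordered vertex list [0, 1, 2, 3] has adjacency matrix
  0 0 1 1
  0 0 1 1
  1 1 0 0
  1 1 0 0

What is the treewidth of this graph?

A width-2 tree decomposition is:
Bags: B1 = {0, 2, 3}  B2 = {1, 2, 3}
Tree: B1–B2
The largest bag has 3 vertices, giving width 2; this decomposition certifies tw(G) ≤ 2. For the lower bound, G contains the cycle 2–0–3–1–2, so G is not a forest; only forests have treewidth ≤ 1, hence tw(G) ≥ 2. Combining the bounds, tw(G) = 2.

2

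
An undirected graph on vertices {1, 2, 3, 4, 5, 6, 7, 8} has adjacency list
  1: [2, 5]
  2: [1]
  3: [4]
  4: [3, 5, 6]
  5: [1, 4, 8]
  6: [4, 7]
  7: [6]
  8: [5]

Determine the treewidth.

A width-1 tree decomposition is:
Bags: B1 = {6, 7}  B2 = {4, 6}  B3 = {4, 5}  B4 = {1, 5}  B5 = {1, 2}  B6 = {5, 8}  B7 = {3, 4}
Tree: B1–B2, B2–B3, B3–B4, B4–B5, B4–B6, B3–B7
Each bag holds 2 vertices, so the decomposition has width 1, which upper-bounds the treewidth. G has an edge, so its treewidth is at least 1. The upper and lower bounds meet at 1, so that is the treewidth.

1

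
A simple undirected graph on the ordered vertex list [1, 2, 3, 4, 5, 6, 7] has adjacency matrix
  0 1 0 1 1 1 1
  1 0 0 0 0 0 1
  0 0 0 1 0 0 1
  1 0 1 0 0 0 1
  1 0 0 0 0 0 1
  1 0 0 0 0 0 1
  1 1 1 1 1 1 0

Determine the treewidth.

2

A width-2 tree decomposition is:
Bags: B1 = {1, 6, 7}  B2 = {1, 4, 7}  B3 = {3, 4, 7}  B4 = {1, 2, 7}  B5 = {1, 5, 7}
Tree: B1–B2, B2–B3, B1–B4, B2–B5
Every bag has size at most 3, so the width is 3 − 1 = 2 and tw(G) ≤ 2. Conversely, {1, 2, 7} is a clique of size 3, and the vertices of any clique must share a bag in every tree decomposition; so some bag has ≥ 3 vertices and tw(G) ≥ 2. Hence tw(G) = 2 exactly.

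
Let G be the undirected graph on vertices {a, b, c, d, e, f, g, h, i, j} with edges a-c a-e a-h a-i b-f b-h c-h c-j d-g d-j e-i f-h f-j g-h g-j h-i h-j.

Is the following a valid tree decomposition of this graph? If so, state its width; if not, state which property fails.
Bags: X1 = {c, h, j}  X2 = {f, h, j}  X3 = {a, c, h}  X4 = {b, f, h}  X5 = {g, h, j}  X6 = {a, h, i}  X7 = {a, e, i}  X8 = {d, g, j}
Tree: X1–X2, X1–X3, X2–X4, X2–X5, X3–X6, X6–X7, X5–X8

Yes; width 2.

Checking the three conditions: (i) the bags cover all of {a, b, c, d, e, f, g, h, i, j}; (ii) for each edge, some bag contains both endpoints; (iii) the bags containing any fixed vertex form a subtree. All hold, so the decomposition is valid with width 3 − 1 = 2.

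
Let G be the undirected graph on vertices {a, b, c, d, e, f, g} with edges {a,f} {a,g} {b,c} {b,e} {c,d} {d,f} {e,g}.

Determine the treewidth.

A width-2 tree decomposition is:
Bags: B1 = {b, e, g}  B2 = {a, b, g}  B3 = {a, b, f}  B4 = {b, d, f}  B5 = {b, c, d}
Tree: B1–B2, B2–B3, B3–B4, B4–B5
The largest bag has 3 vertices, giving width 2; this decomposition certifies tw(G) ≤ 2. For the lower bound, G contains the cycle b–e–g–a–f–d–c–b, so G is not a forest; only forests have treewidth ≤ 1, hence tw(G) ≥ 2. Therefore the treewidth is 2.

2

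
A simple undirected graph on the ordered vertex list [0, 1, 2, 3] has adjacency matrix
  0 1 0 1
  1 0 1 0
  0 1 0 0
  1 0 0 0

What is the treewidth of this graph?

1

A width-1 tree decomposition is:
Bags: B1 = {0, 1}  B2 = {1, 2}  B3 = {0, 3}
Tree: B1–B2, B1–B3
The largest bag has 2 vertices, giving width 1; this decomposition certifies tw(G) ≤ 1. G has an edge, so its treewidth is at least 1. Combining the bounds, tw(G) = 1.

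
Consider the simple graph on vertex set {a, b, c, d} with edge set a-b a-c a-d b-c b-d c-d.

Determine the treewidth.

A width-3 tree decomposition is:
Bags: B1 = {a, b, c, d}
Tree: (single bag)
With just one bag of size 4, the width is 4 − 1 = 3, so tw(G) ≤ 3. For the lower bound, the 4 vertices {a, b, c, d} are pairwise adjacent, and any tree decomposition puts a clique entirely inside one bag — forcing width ≥ 3. Hence tw(G) = 3 exactly.

3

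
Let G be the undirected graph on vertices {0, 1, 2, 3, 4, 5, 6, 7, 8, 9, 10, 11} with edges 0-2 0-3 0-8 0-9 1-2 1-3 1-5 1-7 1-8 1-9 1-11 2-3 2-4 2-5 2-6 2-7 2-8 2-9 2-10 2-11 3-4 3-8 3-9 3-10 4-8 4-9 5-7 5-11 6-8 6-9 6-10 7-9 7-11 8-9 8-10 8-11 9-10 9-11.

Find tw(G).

4

A width-4 tree decomposition is:
Bags: B1 = {1, 2, 8, 9, 11}  B2 = {1, 2, 3, 8, 9}  B3 = {1, 2, 7, 9, 11}  B4 = {0, 2, 3, 8, 9}  B5 = {2, 3, 8, 9, 10}  B6 = {2, 3, 4, 8, 9}  B7 = {1, 2, 5, 7, 11}  B8 = {2, 6, 8, 9, 10}
Tree: B1–B2, B1–B3, B2–B4, B4–B5, B4–B6, B3–B7, B5–B8
Each bag holds 5 vertices, so the decomposition has width 4, which upper-bounds the treewidth. On the other hand G contains the 5-clique {1, 2, 8, 9, 11}. A clique must lie in a single bag of any decomposition, so no decomposition can have width below 4. Hence tw(G) = 4 exactly.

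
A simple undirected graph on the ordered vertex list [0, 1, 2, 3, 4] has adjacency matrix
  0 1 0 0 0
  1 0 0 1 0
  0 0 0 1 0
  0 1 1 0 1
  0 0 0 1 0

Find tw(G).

A width-1 tree decomposition is:
Bags: B1 = {0, 1}  B2 = {1, 3}  B3 = {3, 4}  B4 = {2, 3}
Tree: B1–B2, B2–B3, B2–B4
Each bag holds 2 vertices, so the decomposition has width 1, which upper-bounds the treewidth. Any graph with an edge has treewidth ≥ 1, and G has the edge 0–1. Combining the bounds, tw(G) = 1.

1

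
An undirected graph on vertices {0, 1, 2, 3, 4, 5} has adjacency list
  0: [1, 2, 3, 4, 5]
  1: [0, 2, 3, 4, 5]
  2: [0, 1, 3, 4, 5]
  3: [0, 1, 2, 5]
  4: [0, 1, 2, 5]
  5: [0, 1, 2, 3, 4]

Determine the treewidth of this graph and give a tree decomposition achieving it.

Every bag has size at most 5, so the width is 5 − 1 = 4 and tw(G) ≤ 4. Conversely, {0, 1, 2, 3, 5} is a clique of size 5, and the vertices of any clique must share a bag in every tree decomposition; so some bag has ≥ 5 vertices and tw(G) ≥ 4. Combining the bounds, tw(G) = 4.

Treewidth 4.
One such decomposition:
Bags: B1 = {0, 1, 2, 3, 5}  B2 = {0, 1, 2, 4, 5}
Tree: B1–B2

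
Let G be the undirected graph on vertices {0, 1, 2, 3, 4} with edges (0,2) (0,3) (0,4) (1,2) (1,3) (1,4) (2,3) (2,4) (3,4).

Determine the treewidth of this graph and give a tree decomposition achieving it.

Treewidth 3.
Bags: B1 = {0, 2, 3, 4}  B2 = {1, 2, 3, 4}
Tree: B1–B2

Each bag holds 4 vertices, so the decomposition has width 3, which upper-bounds the treewidth. For the lower bound, the 4 vertices {0, 2, 3, 4} are pairwise adjacent, and any tree decomposition puts a clique entirely inside one bag — forcing width ≥ 3. Therefore the treewidth is 3.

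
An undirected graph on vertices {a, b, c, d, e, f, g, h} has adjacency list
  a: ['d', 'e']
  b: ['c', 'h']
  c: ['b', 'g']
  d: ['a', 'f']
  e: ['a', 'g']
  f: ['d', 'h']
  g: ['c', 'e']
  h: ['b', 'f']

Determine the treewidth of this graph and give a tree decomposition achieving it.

Every bag has size at most 3, so the width is 3 − 1 = 2 and tw(G) ≤ 2. For the lower bound, G contains the cycle a–e–g–c–b–h–f–d–a, so G is not a forest; only forests have treewidth ≤ 1, hence tw(G) ≥ 2. Hence tw(G) = 2 exactly.

Treewidth 2.
Bags: B1 = {a, e, g}  B2 = {a, c, g}  B3 = {a, b, c}  B4 = {a, b, h}  B5 = {a, f, h}  B6 = {a, d, f}
Tree: B1–B2, B2–B3, B3–B4, B4–B5, B5–B6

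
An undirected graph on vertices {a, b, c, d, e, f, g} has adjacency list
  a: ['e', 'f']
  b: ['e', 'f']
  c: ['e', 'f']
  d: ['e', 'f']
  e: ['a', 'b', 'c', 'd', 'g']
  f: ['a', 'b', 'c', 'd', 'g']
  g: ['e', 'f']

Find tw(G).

2

A width-2 tree decomposition is:
Bags: B1 = {d, e, f}  B2 = {b, e, f}  B3 = {c, e, f}  B4 = {e, f, g}  B5 = {a, e, f}
Tree: B1–B2, B2–B3, B3–B4, B4–B5
Every bag has size at most 3, so the width is 3 − 1 = 2 and tw(G) ≤ 2. For the lower bound, G contains the cycle e–d–f–b–e, so G is not a forest; only forests have treewidth ≤ 1, hence tw(G) ≥ 2. Hence tw(G) = 2 exactly.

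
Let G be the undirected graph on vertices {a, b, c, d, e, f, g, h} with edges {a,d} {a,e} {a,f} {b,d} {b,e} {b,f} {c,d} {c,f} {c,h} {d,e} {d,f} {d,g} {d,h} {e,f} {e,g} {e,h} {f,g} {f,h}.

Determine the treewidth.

A width-3 tree decomposition is:
Bags: B1 = {d, e, f, h}  B2 = {d, e, f, g}  B3 = {b, d, e, f}  B4 = {c, d, f, h}  B5 = {a, d, e, f}
Tree: B1–B2, B1–B3, B1–B4, B2–B5
Each bag holds 4 vertices, so the decomposition has width 3, which upper-bounds the treewidth. On the other hand G contains the 4-clique {d, e, f, g}. A clique must lie in a single bag of any decomposition, so no decomposition can have width below 3. Therefore the treewidth is 3.

3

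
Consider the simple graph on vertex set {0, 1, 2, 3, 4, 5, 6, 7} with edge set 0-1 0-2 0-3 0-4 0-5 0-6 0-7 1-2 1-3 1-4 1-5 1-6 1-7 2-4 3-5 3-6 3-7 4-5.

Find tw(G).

A width-3 tree decomposition is:
Bags: B1 = {0, 1, 3, 6}  B2 = {0, 1, 3, 5}  B3 = {0, 1, 3, 7}  B4 = {0, 1, 4, 5}  B5 = {0, 1, 2, 4}
Tree: B1–B2, B1–B3, B2–B4, B4–B5
Each bag holds 4 vertices, so the decomposition has width 3, which upper-bounds the treewidth. On the other hand G contains the 4-clique {0, 1, 2, 4}. A clique must lie in a single bag of any decomposition, so no decomposition can have width below 3. Hence tw(G) = 3 exactly.

3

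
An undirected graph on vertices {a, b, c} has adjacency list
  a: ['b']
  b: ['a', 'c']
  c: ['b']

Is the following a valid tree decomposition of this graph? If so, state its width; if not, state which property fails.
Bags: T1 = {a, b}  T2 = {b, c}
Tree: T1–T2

Every vertex of G appears in some bag (union = {a, b, c}); every edge is covered by a bag; and for each vertex v the set of bags containing v is connected in the bag tree. The decomposition is therefore valid. The largest bag has 2 vertices, so the width is 1.

Yes; width 1.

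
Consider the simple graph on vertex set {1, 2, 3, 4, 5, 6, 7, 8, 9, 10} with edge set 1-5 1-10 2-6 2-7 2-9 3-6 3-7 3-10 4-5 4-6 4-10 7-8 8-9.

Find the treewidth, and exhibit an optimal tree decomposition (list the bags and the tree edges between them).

Each bag holds 3 vertices, so the decomposition has width 2, which upper-bounds the treewidth. For the lower bound, G contains the cycle 5–1–10–4–5, so G is not a forest; only forests have treewidth ≤ 1, hence tw(G) ≥ 2. Hence tw(G) = 2 exactly.

Treewidth 2.
Bags: B1 = {1, 4, 5}  B2 = {1, 4, 10}  B3 = {4, 6, 10}  B4 = {3, 6, 10}  B5 = {2, 3, 6}  B6 = {2, 3, 7}  B7 = {2, 7, 9}  B8 = {7, 8, 9}
Tree: B1–B2, B2–B3, B3–B4, B4–B5, B5–B6, B6–B7, B7–B8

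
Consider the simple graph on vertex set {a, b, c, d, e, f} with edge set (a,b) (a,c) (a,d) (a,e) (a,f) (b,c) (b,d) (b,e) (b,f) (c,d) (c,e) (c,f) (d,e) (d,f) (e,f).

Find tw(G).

A width-5 tree decomposition is:
Bags: B1 = {a, b, c, d, e, f}
Tree: (single bag)
With just one bag of size 6, the width is 6 − 1 = 5, so tw(G) ≤ 5. Conversely, {a, b, c, d, e, f} is a clique of size 6, and the vertices of any clique must share a bag in every tree decomposition; so some bag has ≥ 6 vertices and tw(G) ≥ 5. Therefore the treewidth is 5.

5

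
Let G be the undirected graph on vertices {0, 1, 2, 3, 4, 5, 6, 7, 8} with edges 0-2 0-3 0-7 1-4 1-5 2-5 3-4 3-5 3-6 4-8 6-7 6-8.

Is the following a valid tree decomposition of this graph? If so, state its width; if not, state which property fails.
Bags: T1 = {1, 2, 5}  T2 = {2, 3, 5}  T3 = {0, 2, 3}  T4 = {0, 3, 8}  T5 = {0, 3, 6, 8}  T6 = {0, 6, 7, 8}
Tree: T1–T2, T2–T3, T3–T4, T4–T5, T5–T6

A tree decomposition must satisfy three properties: every vertex lies in some bag; for every edge, both endpoints lie together in some bag; and for every vertex, the bags containing it form a connected subtree. Here vertex 4 appears in no bag, so the decomposition is invalid.

No — vertex 4 appears in no bag.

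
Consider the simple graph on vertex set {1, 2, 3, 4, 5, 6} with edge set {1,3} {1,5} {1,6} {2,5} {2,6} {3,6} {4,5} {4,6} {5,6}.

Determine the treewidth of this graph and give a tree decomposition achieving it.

Every bag has size at most 3, so the width is 3 − 1 = 2 and tw(G) ≤ 2. Conversely, {1, 3, 6} is a clique of size 3, and the vertices of any clique must share a bag in every tree decomposition; so some bag has ≥ 3 vertices and tw(G) ≥ 2. Combining the bounds, tw(G) = 2.

Treewidth 2.
One optimal decomposition is:
Bags: B1 = {1, 5, 6}  B2 = {2, 5, 6}  B3 = {1, 3, 6}  B4 = {4, 5, 6}
Tree: B1–B2, B1–B3, B1–B4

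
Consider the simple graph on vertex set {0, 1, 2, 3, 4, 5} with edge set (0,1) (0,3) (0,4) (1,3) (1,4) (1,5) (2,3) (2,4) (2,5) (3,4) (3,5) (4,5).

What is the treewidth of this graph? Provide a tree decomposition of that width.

Every bag has size at most 4, so the width is 4 − 1 = 3 and tw(G) ≤ 3. Conversely, {0, 1, 3, 4} is a clique of size 4, and the vertices of any clique must share a bag in every tree decomposition; so some bag has ≥ 4 vertices and tw(G) ≥ 3. The upper and lower bounds meet at 3, so that is the treewidth.

Treewidth 3.
One optimal decomposition is:
Bags: B1 = {2, 3, 4, 5}  B2 = {1, 3, 4, 5}  B3 = {0, 1, 3, 4}
Tree: B1–B2, B2–B3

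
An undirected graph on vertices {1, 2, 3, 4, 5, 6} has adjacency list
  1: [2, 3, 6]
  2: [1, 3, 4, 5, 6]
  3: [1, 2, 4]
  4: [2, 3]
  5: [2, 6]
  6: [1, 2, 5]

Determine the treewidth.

A width-2 tree decomposition is:
Bags: B1 = {1, 2, 6}  B2 = {2, 5, 6}  B3 = {1, 2, 3}  B4 = {2, 3, 4}
Tree: B1–B2, B1–B3, B3–B4
The largest bag has 3 vertices, giving width 2; this decomposition certifies tw(G) ≤ 2. For the lower bound, the 3 vertices {1, 2, 3} are pairwise adjacent, and any tree decomposition puts a clique entirely inside one bag — forcing width ≥ 2. The upper and lower bounds meet at 2, so that is the treewidth.

2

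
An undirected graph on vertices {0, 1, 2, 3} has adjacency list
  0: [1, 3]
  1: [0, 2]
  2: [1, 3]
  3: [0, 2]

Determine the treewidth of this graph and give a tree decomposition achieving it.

Treewidth 2.
One such decomposition:
Bags: B1 = {0, 1, 3}  B2 = {1, 2, 3}
Tree: B1–B2

The largest bag has 3 vertices, giving width 2; this decomposition certifies tw(G) ≤ 2. The edges 1–0–3–2–1 form a cycle, so G is not a tree and its treewidth is at least 2. Hence tw(G) = 2 exactly.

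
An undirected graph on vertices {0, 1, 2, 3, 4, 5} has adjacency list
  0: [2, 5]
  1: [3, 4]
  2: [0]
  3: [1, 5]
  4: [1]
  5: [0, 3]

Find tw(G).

1

A width-1 tree decomposition is:
Bags: B1 = {1, 4}  B2 = {1, 3}  B3 = {3, 5}  B4 = {0, 5}  B5 = {0, 2}
Tree: B1–B2, B2–B3, B3–B4, B4–B5
Every bag has size at most 2, so the width is 2 − 1 = 1 and tw(G) ≤ 1. G has an edge, so its treewidth is at least 1. Hence tw(G) = 1 exactly.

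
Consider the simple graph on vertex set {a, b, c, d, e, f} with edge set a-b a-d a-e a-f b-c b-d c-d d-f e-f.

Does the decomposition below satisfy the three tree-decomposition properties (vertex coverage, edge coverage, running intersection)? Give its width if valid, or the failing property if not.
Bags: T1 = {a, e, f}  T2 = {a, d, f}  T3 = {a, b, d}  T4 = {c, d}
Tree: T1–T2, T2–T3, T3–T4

No — edge (b,c) lies in no bag.

A tree decomposition must satisfy three properties: every vertex lies in some bag; for every edge, both endpoints lie together in some bag; and for every vertex, the bags containing it form a connected subtree. Here edge (b,c) lies in no bag, so the decomposition is invalid.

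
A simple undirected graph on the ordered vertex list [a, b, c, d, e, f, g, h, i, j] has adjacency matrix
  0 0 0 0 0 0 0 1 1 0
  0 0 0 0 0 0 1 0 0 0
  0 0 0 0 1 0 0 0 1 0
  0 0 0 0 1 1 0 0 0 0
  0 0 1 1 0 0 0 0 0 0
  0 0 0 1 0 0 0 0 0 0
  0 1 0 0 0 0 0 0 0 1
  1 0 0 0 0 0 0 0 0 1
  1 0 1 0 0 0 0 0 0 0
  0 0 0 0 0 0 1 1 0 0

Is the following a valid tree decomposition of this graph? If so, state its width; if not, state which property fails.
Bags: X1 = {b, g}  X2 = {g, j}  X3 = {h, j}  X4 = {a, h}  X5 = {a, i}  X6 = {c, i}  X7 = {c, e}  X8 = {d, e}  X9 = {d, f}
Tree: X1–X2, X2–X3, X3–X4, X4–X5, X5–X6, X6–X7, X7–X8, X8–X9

Vertex coverage: the bags together contain {a, b, c, d, e, f, g, h, i, j}, the full vertex set. Edge coverage: each edge of G has both endpoints in at least one bag. Running intersection: for every vertex, the bags containing it form a connected subtree. All three properties hold, so this is a valid tree decomposition of width max|bag| − 1 = 1, and hence tw(G) ≤ 1.

Yes; width 1.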